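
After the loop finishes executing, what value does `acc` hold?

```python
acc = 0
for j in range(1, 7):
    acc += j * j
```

Let's trace through this code step by step.

Initialize: acc = 0
Entering loop: for j in range(1, 7):
After iteration 1: j = 1, acc = 1
After iteration 2: j = 2, acc = 5
After iteration 3: j = 3, acc = 14
After iteration 4: j = 4, acc = 30
After iteration 5: j = 5, acc = 55
After iteration 6: j = 6, acc = 91
Loop ends.

Final answer: 91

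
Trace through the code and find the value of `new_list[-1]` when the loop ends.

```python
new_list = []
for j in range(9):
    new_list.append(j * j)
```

Let's trace through this code step by step.

Initialize: new_list = []
Entering loop: for j in range(9):
After iteration 1: j = 0, new_list = [0]
After iteration 2: j = 1, new_list = [0, 1]
After iteration 3: j = 2, new_list = [0, 1, 4]
After iteration 4: j = 3, new_list = [0, 1, 4, 9]
After iteration 5: j = 4, new_list = [0, 1, 4, 9, 16]
After iteration 6: j = 5, new_list = [0, 1, 4, 9, 16, 25]
After iteration 7: j = 6, new_list = [0, 1, 4, 9, 16, 25, 36]
After iteration 8: j = 7, new_list = [0, 1, 4, 9, 16, 25, 36, 49]
After iteration 9: j = 8, new_list = [0, 1, 4, 9, 16, 25, 36, 49, 64]
Loop ends.
new_list[-1] = 64

Final answer: 64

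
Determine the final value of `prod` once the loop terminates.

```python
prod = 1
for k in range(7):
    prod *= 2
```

Let's trace through this code step by step.

Initialize: prod = 1
Entering loop: for k in range(7):
After iteration 1: k = 0, prod = 2
After iteration 2: k = 1, prod = 4
After iteration 3: k = 2, prod = 8
After iteration 4: k = 3, prod = 16
After iteration 5: k = 4, prod = 32
After iteration 6: k = 5, prod = 64
After iteration 7: k = 6, prod = 128
Loop ends.

Final answer: 128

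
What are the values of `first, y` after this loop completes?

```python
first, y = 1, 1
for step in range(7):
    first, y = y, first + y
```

Let's trace through this code step by step.

Initialize: first = 1
Initialize: y = 1
Entering loop: for step in range(7):
After iteration 1: step = 0, first = 1, y = 2
After iteration 2: step = 1, first = 2, y = 3
After iteration 3: step = 2, first = 3, y = 5
After iteration 4: step = 3, first = 5, y = 8
After iteration 5: step = 4, first = 8, y = 13
After iteration 6: step = 5, first = 13, y = 21
After iteration 7: step = 6, first = 21, y = 34
Loop ends.

Final answer: 21, 34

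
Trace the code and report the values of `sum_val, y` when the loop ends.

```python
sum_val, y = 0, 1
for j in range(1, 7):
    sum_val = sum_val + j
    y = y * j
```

Let's trace through this code step by step.

Initialize: sum_val = 0
Initialize: y = 1
Entering loop: for j in range(1, 7):
After iteration 1: j = 1, sum_val = 1, y = 1
After iteration 2: j = 2, sum_val = 3, y = 2
After iteration 3: j = 3, sum_val = 6, y = 6
After iteration 4: j = 4, sum_val = 10, y = 24
After iteration 5: j = 5, sum_val = 15, y = 120
After iteration 6: j = 6, sum_val = 21, y = 720
Loop ends.

Final answer: 21, 720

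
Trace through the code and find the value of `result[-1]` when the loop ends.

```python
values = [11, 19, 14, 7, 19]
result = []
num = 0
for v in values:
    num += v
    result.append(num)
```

Let's trace through this code step by step.

Initialize: values = [11, 19, 14, 7, 19]
Initialize: result = []
Initialize: num = 0
Entering loop: for v in values:
After iteration 1: v = 11, result = [11], num = 11
After iteration 2: v = 19, result = [11, 30], num = 30
After iteration 3: v = 14, result = [11, 30, 44], num = 44
After iteration 4: v = 7, result = [11, 30, 44, 51], num = 51
After iteration 5: v = 19, result = [11, 30, 44, 51, 70], num = 70
Loop ends.
result[-1] = 70

Final answer: 70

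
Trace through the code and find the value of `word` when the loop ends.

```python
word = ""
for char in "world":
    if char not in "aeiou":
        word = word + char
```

Let's trace through this code step by step.

Initialize: word = ''
Entering loop: for char in "world":
After iteration 1: char = 'w', word = 'w'
After iteration 2: char = 'o', word = 'w'
After iteration 3: char = 'r', word = 'wr'
After iteration 4: char = 'l', word = 'wrl'
After iteration 5: char = 'd', word = 'wrld'
Loop ends.

Final answer: 'wrld'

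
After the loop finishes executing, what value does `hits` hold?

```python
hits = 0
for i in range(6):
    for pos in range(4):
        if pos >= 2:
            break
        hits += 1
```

Let's trace through this code step by step.

Initialize: hits = 0
Entering loop: for i in range(6):
After iteration 1: i = 0, hits = 2
After iteration 2: i = 1, hits = 4
After iteration 3: i = 2, hits = 6
After iteration 4: i = 3, hits = 8
After iteration 5: i = 4, hits = 10
After iteration 6: i = 5, hits = 12
Loop ends.

Final answer: 12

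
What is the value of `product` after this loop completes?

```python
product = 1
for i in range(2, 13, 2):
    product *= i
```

Let's trace through this code step by step.

Initialize: product = 1
Entering loop: for i in range(2, 13, 2):
After iteration 1: i = 2, product = 2
After iteration 2: i = 4, product = 8
After iteration 3: i = 6, product = 48
After iteration 4: i = 8, product = 384
After iteration 5: i = 10, product = 3840
After iteration 6: i = 12, product = 46080
Loop ends.

Final answer: 46080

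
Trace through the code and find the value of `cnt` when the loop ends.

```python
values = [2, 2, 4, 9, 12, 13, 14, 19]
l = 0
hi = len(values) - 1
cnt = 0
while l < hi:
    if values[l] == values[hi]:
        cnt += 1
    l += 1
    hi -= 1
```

Let's trace through this code step by step.

Initialize: values = [2, 2, 4, 9, 12, 13, 14, 19]
Initialize: l = 0
Initialize: hi = 7
Initialize: cnt = 0
Entering loop: while l < hi:
After iteration 1: l = 1, hi = 6, cnt = 0
After iteration 2: l = 2, hi = 5, cnt = 0
After iteration 3: l = 3, hi = 4, cnt = 0
After iteration 4: l = 4, hi = 3, cnt = 0
Loop ends.

Final answer: 0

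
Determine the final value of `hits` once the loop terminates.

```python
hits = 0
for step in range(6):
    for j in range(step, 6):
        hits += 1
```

Let's trace through this code step by step.

Initialize: hits = 0
Entering loop: for step in range(6):
After iteration 1: step = 0, hits = 6
After iteration 2: step = 1, hits = 11
After iteration 3: step = 2, hits = 15
After iteration 4: step = 3, hits = 18
After iteration 5: step = 4, hits = 20
After iteration 6: step = 5, hits = 21
Loop ends.

Final answer: 21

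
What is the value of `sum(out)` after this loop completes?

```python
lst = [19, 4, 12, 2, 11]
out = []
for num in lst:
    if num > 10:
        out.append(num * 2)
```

Let's trace through this code step by step.

Initialize: lst = [19, 4, 12, 2, 11]
Initialize: out = []
Entering loop: for num in lst:
After iteration 1: num = 19, out = [38]
After iteration 2: num = 4, out = [38]
After iteration 3: num = 12, out = [38, 24]
After iteration 4: num = 2, out = [38, 24]
After iteration 5: num = 11, out = [38, 24, 22]
Loop ends.
sum(out) = 84

Final answer: 84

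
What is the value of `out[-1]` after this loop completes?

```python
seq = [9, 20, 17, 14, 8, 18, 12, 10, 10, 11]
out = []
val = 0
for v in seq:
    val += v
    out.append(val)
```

Let's trace through this code step by step.

Initialize: seq = [9, 20, 17, 14, 8, 18, 12, 10, 10, 11]
Initialize: out = []
Initialize: val = 0
Entering loop: for v in seq:
After iteration 1: v = 9, out = [9], val = 9
After iteration 2: v = 20, out = [9, 29], val = 29
After iteration 3: v = 17, out = [9, 29, 46], val = 46
After iteration 4: v = 14, out = [9, 29, 46, 60], val = 60
After iteration 5: v = 8, out = [9, 29, 46, 60, 68], val = 68
After iteration 6: v = 18, out = [9, 29, 46, 60, 68, 86], val = 86
After iteration 7: v = 12, out = [9, 29, 46, 60, 68, 86, 98], val = 98
After iteration 8: v = 10, out = [9, 29, 46, 60, 68, 86, 98, 108], val = 108
After iteration 9: v = 10, out = [9, 29, 46, 60, 68, 86, 98, 108, 118], val = 118
After iteration 10: v = 11, out = [9, 29, 46, 60, 68, 86, 98, 108, 118, 129], val = 129
Loop ends.
out[-1] = 129

Final answer: 129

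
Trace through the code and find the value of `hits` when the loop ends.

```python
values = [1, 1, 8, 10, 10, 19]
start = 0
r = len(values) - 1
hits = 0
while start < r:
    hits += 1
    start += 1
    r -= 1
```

Let's trace through this code step by step.

Initialize: values = [1, 1, 8, 10, 10, 19]
Initialize: start = 0
Initialize: r = 5
Initialize: hits = 0
Entering loop: while start < r:
After iteration 1: start = 1, r = 4, hits = 1
After iteration 2: start = 2, r = 3, hits = 2
After iteration 3: start = 3, r = 2, hits = 3
Loop ends.

Final answer: 3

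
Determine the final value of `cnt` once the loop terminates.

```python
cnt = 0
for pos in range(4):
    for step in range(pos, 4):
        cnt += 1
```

Let's trace through this code step by step.

Initialize: cnt = 0
Entering loop: for pos in range(4):
After iteration 1: pos = 0, cnt = 4
After iteration 2: pos = 1, cnt = 7
After iteration 3: pos = 2, cnt = 9
After iteration 4: pos = 3, cnt = 10
Loop ends.

Final answer: 10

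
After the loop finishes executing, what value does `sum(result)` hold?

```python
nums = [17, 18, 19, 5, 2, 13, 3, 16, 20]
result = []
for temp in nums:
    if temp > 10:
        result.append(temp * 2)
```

Let's trace through this code step by step.

Initialize: nums = [17, 18, 19, 5, 2, 13, 3, 16, 20]
Initialize: result = []
Entering loop: for temp in nums:
After iteration 1: temp = 17, result = [34]
After iteration 2: temp = 18, result = [34, 36]
After iteration 3: temp = 19, result = [34, 36, 38]
After iteration 4: temp = 5, result = [34, 36, 38]
After iteration 5: temp = 2, result = [34, 36, 38]
After iteration 6: temp = 13, result = [34, 36, 38, 26]
After iteration 7: temp = 3, result = [34, 36, 38, 26]
After iteration 8: temp = 16, result = [34, 36, 38, 26, 32]
After iteration 9: temp = 20, result = [34, 36, 38, 26, 32, 40]
Loop ends.
sum(result) = 206

Final answer: 206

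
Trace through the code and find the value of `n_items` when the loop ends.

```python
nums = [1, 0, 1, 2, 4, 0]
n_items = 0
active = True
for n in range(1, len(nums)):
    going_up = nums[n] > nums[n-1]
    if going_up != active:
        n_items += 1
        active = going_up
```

Let's trace through this code step by step.

Initialize: nums = [1, 0, 1, 2, 4, 0]
Initialize: n_items = 0
Initialize: active = True
Entering loop: for n in range(1, len(nums)):
After iteration 1: n = 1, n_items = 1, active = False, going_up = False
After iteration 2: n = 2, n_items = 2, active = True, going_up = True
After iteration 3: n = 3, n_items = 2, active = True, going_up = True
After iteration 4: n = 4, n_items = 2, active = True, going_up = True
After iteration 5: n = 5, n_items = 3, active = False, going_up = False
Loop ends.

Final answer: 3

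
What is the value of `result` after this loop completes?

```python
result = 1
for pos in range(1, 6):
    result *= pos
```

Let's trace through this code step by step.

Initialize: result = 1
Entering loop: for pos in range(1, 6):
After iteration 1: pos = 1, result = 1
After iteration 2: pos = 2, result = 2
After iteration 3: pos = 3, result = 6
After iteration 4: pos = 4, result = 24
After iteration 5: pos = 5, result = 120
Loop ends.

Final answer: 120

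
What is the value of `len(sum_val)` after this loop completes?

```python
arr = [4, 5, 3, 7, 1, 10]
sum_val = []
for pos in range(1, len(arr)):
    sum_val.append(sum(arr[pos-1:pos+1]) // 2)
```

Let's trace through this code step by step.

Initialize: arr = [4, 5, 3, 7, 1, 10]
Initialize: sum_val = []
Entering loop: for pos in range(1, len(arr)):
After iteration 1: pos = 1, sum_val = [4]
After iteration 2: pos = 2, sum_val = [4, 4]
After iteration 3: pos = 3, sum_val = [4, 4, 5]
After iteration 4: pos = 4, sum_val = [4, 4, 5, 4]
After iteration 5: pos = 5, sum_val = [4, 4, 5, 4, 5]
Loop ends.
len(sum_val) = 5

Final answer: 5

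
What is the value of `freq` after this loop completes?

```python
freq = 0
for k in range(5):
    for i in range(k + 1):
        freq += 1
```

Let's trace through this code step by step.

Initialize: freq = 0
Entering loop: for k in range(5):
After iteration 1: k = 0, freq = 1, i = 0
After iteration 2: k = 1, freq = 3, i = 1
After iteration 3: k = 2, freq = 6, i = 2
After iteration 4: k = 3, freq = 10, i = 3
After iteration 5: k = 4, freq = 15, i = 4
Loop ends.

Final answer: 15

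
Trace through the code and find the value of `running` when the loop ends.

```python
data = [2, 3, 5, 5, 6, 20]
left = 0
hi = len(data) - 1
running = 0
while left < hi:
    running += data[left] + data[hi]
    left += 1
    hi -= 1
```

Let's trace through this code step by step.

Initialize: data = [2, 3, 5, 5, 6, 20]
Initialize: left = 0
Initialize: hi = 5
Initialize: running = 0
Entering loop: while left < hi:
After iteration 1: left = 1, hi = 4, running = 22
After iteration 2: left = 2, hi = 3, running = 31
After iteration 3: left = 3, hi = 2, running = 41
Loop ends.

Final answer: 41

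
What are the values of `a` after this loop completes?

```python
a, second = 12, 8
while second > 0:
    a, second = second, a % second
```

Let's trace through this code step by step.

Initialize: a = 12
Initialize: second = 8
Entering loop: while second > 0:
After iteration 1: a = 8, second = 4
After iteration 2: a = 4, second = 0
Loop ends.

Final answer: 4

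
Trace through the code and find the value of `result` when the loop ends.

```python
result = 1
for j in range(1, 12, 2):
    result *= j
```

Let's trace through this code step by step.

Initialize: result = 1
Entering loop: for j in range(1, 12, 2):
After iteration 1: j = 1, result = 1
After iteration 2: j = 3, result = 3
After iteration 3: j = 5, result = 15
After iteration 4: j = 7, result = 105
After iteration 5: j = 9, result = 945
After iteration 6: j = 11, result = 10395
Loop ends.

Final answer: 10395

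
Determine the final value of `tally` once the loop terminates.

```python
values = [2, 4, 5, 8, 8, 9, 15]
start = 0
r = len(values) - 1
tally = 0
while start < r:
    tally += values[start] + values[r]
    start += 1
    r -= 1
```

Let's trace through this code step by step.

Initialize: values = [2, 4, 5, 8, 8, 9, 15]
Initialize: start = 0
Initialize: r = 6
Initialize: tally = 0
Entering loop: while start < r:
After iteration 1: start = 1, r = 5, tally = 17
After iteration 2: start = 2, r = 4, tally = 30
After iteration 3: start = 3, r = 3, tally = 43
Loop ends.

Final answer: 43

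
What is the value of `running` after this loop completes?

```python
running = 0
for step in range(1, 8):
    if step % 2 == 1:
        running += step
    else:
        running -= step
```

Let's trace through this code step by step.

Initialize: running = 0
Entering loop: for step in range(1, 8):
After iteration 1: step = 1, running = 1
After iteration 2: step = 2, running = -1
After iteration 3: step = 3, running = 2
After iteration 4: step = 4, running = -2
After iteration 5: step = 5, running = 3
After iteration 6: step = 6, running = -3
After iteration 7: step = 7, running = 4
Loop ends.

Final answer: 4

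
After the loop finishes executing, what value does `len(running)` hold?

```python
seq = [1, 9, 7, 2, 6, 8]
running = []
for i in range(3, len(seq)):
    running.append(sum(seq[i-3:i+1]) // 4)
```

Let's trace through this code step by step.

Initialize: seq = [1, 9, 7, 2, 6, 8]
Initialize: running = []
Entering loop: for i in range(3, len(seq)):
After iteration 1: i = 3, running = [4]
After iteration 2: i = 4, running = [4, 6]
After iteration 3: i = 5, running = [4, 6, 5]
Loop ends.
len(running) = 3

Final answer: 3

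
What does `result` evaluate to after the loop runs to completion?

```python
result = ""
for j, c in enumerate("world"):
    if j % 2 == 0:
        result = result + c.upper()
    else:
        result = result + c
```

Let's trace through this code step by step.

Initialize: result = ''
Entering loop: for j, c in enumerate("world"):
After iteration 1: j = 0, c = 'w', result = 'W'
After iteration 2: j = 1, c = 'o', result = 'Wo'
After iteration 3: j = 2, c = 'r', result = 'WoR'
After iteration 4: j = 3, c = 'l', result = 'WoRl'
After iteration 5: j = 4, c = 'd', result = 'WoRlD'
Loop ends.

Final answer: 'WoRlD'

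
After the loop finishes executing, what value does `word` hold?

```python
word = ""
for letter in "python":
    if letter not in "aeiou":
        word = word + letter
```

Let's trace through this code step by step.

Initialize: word = ''
Entering loop: for letter in "python":
After iteration 1: letter = 'p', word = 'p'
After iteration 2: letter = 'y', word = 'py'
After iteration 3: letter = 't', word = 'pyt'
After iteration 4: letter = 'h', word = 'pyth'
After iteration 5: letter = 'o', word = 'pyth'
After iteration 6: letter = 'n', word = 'pythn'
Loop ends.

Final answer: 'pythn'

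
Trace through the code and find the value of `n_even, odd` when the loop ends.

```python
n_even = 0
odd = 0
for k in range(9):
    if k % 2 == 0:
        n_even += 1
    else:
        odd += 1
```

Let's trace through this code step by step.

Initialize: n_even = 0
Initialize: odd = 0
Entering loop: for k in range(9):
After iteration 1: k = 0, n_even = 1, odd = 0
After iteration 2: k = 1, n_even = 1, odd = 1
After iteration 3: k = 2, n_even = 2, odd = 1
After iteration 4: k = 3, n_even = 2, odd = 2
After iteration 5: k = 4, n_even = 3, odd = 2
After iteration 6: k = 5, n_even = 3, odd = 3
After iteration 7: k = 6, n_even = 4, odd = 3
After iteration 8: k = 7, n_even = 4, odd = 4
After iteration 9: k = 8, n_even = 5, odd = 4
Loop ends.

Final answer: 5, 4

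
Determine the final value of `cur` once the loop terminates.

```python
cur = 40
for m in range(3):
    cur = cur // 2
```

Let's trace through this code step by step.

Initialize: cur = 40
Entering loop: for m in range(3):
After iteration 1: m = 0, cur = 20
After iteration 2: m = 1, cur = 10
After iteration 3: m = 2, cur = 5
Loop ends.

Final answer: 5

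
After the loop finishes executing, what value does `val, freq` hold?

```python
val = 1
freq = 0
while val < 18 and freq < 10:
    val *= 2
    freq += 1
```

Let's trace through this code step by step.

Initialize: val = 1
Initialize: freq = 0
Entering loop: while val < 18 and freq < 10:
After iteration 1: val = 2, freq = 1
After iteration 2: val = 4, freq = 2
After iteration 3: val = 8, freq = 3
After iteration 4: val = 16, freq = 4
After iteration 5: val = 32, freq = 5
Loop ends.

Final answer: 32, 5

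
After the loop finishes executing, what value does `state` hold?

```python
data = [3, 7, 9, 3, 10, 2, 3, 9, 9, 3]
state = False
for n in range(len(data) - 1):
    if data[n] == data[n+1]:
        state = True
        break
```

Let's trace through this code step by step.

Initialize: data = [3, 7, 9, 3, 10, 2, 3, 9, 9, 3]
Initialize: state = False
Entering loop: for n in range(len(data) - 1):
After iteration 1: n = 0, state = False
After iteration 2: n = 1, state = False
After iteration 3: n = 2, state = False
After iteration 4: n = 3, state = False
After iteration 5: n = 4, state = False
After iteration 6: n = 5, state = False
After iteration 7: n = 6, state = False
After iteration 8: n = 7, state = True
Loop ends.

Final answer: True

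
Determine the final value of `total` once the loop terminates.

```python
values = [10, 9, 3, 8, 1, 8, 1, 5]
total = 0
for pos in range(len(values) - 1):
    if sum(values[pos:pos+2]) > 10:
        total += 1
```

Let's trace through this code step by step.

Initialize: values = [10, 9, 3, 8, 1, 8, 1, 5]
Initialize: total = 0
Entering loop: for pos in range(len(values) - 1):
After iteration 1: pos = 0, total = 1
After iteration 2: pos = 1, total = 2
After iteration 3: pos = 2, total = 3
After iteration 4: pos = 3, total = 3
After iteration 5: pos = 4, total = 3
After iteration 6: pos = 5, total = 3
After iteration 7: pos = 6, total = 3
Loop ends.

Final answer: 3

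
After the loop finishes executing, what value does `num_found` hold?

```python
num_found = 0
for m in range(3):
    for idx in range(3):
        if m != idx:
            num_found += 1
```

Let's trace through this code step by step.

Initialize: num_found = 0
Entering loop: for m in range(3):
After iteration 1: m = 0, num_found = 2
After iteration 2: m = 1, num_found = 4
After iteration 3: m = 2, num_found = 6
Loop ends.

Final answer: 6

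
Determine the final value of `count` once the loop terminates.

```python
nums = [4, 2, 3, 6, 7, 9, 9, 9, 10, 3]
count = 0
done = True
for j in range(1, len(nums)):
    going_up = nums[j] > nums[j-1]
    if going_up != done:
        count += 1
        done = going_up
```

Let's trace through this code step by step.

Initialize: nums = [4, 2, 3, 6, 7, 9, 9, 9, 10, 3]
Initialize: count = 0
Initialize: done = True
Entering loop: for j in range(1, len(nums)):
After iteration 1: j = 1, count = 1, done = False, going_up = False
After iteration 2: j = 2, count = 2, done = True, going_up = True
After iteration 3: j = 3, count = 2, done = True, going_up = True
After iteration 4: j = 4, count = 2, done = True, going_up = True
After iteration 5: j = 5, count = 2, done = True, going_up = True
After iteration 6: j = 6, count = 3, done = False, going_up = False
After iteration 7: j = 7, count = 3, done = False, going_up = False
After iteration 8: j = 8, count = 4, done = True, going_up = True
After iteration 9: j = 9, count = 5, done = False, going_up = False
Loop ends.

Final answer: 5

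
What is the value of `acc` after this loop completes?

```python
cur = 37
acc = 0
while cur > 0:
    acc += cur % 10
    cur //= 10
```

Let's trace through this code step by step.

Initialize: cur = 37
Initialize: acc = 0
Entering loop: while cur > 0:
After iteration 1: cur = 3, acc = 7
After iteration 2: cur = 0, acc = 10
Loop ends.

Final answer: 10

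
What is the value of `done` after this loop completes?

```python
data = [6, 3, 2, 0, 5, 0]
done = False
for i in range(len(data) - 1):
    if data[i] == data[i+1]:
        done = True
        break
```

Let's trace through this code step by step.

Initialize: data = [6, 3, 2, 0, 5, 0]
Initialize: done = False
Entering loop: for i in range(len(data) - 1):
After iteration 1: i = 0, done = False
After iteration 2: i = 1, done = False
After iteration 3: i = 2, done = False
After iteration 4: i = 3, done = False
After iteration 5: i = 4, done = False
Loop ends.

Final answer: False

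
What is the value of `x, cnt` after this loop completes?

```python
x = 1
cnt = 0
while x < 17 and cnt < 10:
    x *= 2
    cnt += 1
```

Let's trace through this code step by step.

Initialize: x = 1
Initialize: cnt = 0
Entering loop: while x < 17 and cnt < 10:
After iteration 1: x = 2, cnt = 1
After iteration 2: x = 4, cnt = 2
After iteration 3: x = 8, cnt = 3
After iteration 4: x = 16, cnt = 4
After iteration 5: x = 32, cnt = 5
Loop ends.

Final answer: 32, 5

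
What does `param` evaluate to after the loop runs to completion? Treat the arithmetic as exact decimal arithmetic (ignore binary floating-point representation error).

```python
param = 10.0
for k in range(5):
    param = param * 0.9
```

Let's trace through this code step by step.

Initialize: param = 10.0
Entering loop: for k in range(5):
After iteration 1: k = 0, param = 9.0
After iteration 2: k = 1, param = 8.1
After iteration 3: k = 2, param = 7.29
After iteration 4: k = 3, param = 6.561
After iteration 5: k = 4, param = 5.9049
Loop ends.

Final answer: 5.9049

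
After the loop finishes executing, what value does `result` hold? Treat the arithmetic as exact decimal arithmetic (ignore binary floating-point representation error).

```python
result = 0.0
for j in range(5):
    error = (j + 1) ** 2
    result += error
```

Let's trace through this code step by step.

Initialize: result = 0.0
Entering loop: for j in range(5):
After iteration 1: j = 0, result = 1.0, error = 1
After iteration 2: j = 1, result = 5.0, error = 4
After iteration 3: j = 2, result = 14.0, error = 9
After iteration 4: j = 3, result = 30.0, error = 16
After iteration 5: j = 4, result = 55.0, error = 25
Loop ends.

Final answer: 55.0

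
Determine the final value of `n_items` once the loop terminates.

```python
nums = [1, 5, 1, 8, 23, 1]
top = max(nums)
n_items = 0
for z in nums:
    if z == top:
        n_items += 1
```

Let's trace through this code step by step.

Initialize: nums = [1, 5, 1, 8, 23, 1]
Initialize: top = 23
Initialize: n_items = 0
Entering loop: for z in nums:
After iteration 1: z = 1, n_items = 0
After iteration 2: z = 5, n_items = 0
After iteration 3: z = 1, n_items = 0
After iteration 4: z = 8, n_items = 0
After iteration 5: z = 23, n_items = 1
After iteration 6: z = 1, n_items = 1
Loop ends.

Final answer: 1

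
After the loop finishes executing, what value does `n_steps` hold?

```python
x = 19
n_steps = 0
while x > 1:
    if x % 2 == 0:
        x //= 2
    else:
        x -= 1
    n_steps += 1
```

Let's trace through this code step by step.

Initialize: x = 19
Initialize: n_steps = 0
Entering loop: while x > 1:
After iteration 1: x = 18, n_steps = 1
After iteration 2: x = 9, n_steps = 2
After iteration 3: x = 8, n_steps = 3
After iteration 4: x = 4, n_steps = 4
After iteration 5: x = 2, n_steps = 5
After iteration 6: x = 1, n_steps = 6
Loop ends.

Final answer: 6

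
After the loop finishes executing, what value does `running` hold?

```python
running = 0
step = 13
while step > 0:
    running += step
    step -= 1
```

Let's trace through this code step by step.

Initialize: running = 0
Initialize: step = 13
Entering loop: while step > 0:
After iteration 1: running = 13, step = 12
After iteration 2: running = 25, step = 11
After iteration 3: running = 36, step = 10
After iteration 4: running = 46, step = 9
After iteration 5: running = 55, step = 8
After iteration 6: running = 63, step = 7
After iteration 7: running = 70, step = 6
After iteration 8: running = 76, step = 5
After iteration 9: running = 81, step = 4
After iteration 10: running = 85, step = 3
After iteration 11: running = 88, step = 2
After iteration 12: running = 90, step = 1
After iteration 13: running = 91, step = 0
Loop ends.

Final answer: 91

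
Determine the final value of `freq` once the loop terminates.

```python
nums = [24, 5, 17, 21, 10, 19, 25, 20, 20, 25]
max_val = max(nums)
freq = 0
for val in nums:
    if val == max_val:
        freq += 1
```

Let's trace through this code step by step.

Initialize: nums = [24, 5, 17, 21, 10, 19, 25, 20, 20, 25]
Initialize: max_val = 25
Initialize: freq = 0
Entering loop: for val in nums:
After iteration 1: val = 24, freq = 0
After iteration 2: val = 5, freq = 0
After iteration 3: val = 17, freq = 0
After iteration 4: val = 21, freq = 0
After iteration 5: val = 10, freq = 0
After iteration 6: val = 19, freq = 0
After iteration 7: val = 25, freq = 1
After iteration 8: val = 20, freq = 1
After iteration 9: val = 20, freq = 1
After iteration 10: val = 25, freq = 2
Loop ends.

Final answer: 2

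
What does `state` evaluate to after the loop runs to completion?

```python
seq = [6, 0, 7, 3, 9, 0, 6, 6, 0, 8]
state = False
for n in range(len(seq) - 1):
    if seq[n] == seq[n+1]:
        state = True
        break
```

Let's trace through this code step by step.

Initialize: seq = [6, 0, 7, 3, 9, 0, 6, 6, 0, 8]
Initialize: state = False
Entering loop: for n in range(len(seq) - 1):
After iteration 1: n = 0, state = False
After iteration 2: n = 1, state = False
After iteration 3: n = 2, state = False
After iteration 4: n = 3, state = False
After iteration 5: n = 4, state = False
After iteration 6: n = 5, state = False
After iteration 7: n = 6, state = True
Loop ends.

Final answer: True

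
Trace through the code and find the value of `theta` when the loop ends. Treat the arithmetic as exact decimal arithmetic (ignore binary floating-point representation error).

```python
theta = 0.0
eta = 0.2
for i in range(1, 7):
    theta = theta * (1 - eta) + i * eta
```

Let's trace through this code step by step.

Initialize: theta = 0.0
Initialize: eta = 0.2
Entering loop: for i in range(1, 7):
After iteration 1: i = 1, theta = 0.2
After iteration 2: i = 2, theta = 0.56
After iteration 3: i = 3, theta = 1.048
After iteration 4: i = 4, theta = 1.6384
After iteration 5: i = 5, theta = 2.31072
After iteration 6: i = 6, theta = 3.048576
Loop ends.

Final answer: 3.048576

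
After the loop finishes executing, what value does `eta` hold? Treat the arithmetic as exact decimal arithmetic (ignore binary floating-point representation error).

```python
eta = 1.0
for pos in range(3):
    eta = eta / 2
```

Let's trace through this code step by step.

Initialize: eta = 1.0
Entering loop: for pos in range(3):
After iteration 1: pos = 0, eta = 0.5
After iteration 2: pos = 1, eta = 0.25
After iteration 3: pos = 2, eta = 0.125
Loop ends.

Final answer: 0.125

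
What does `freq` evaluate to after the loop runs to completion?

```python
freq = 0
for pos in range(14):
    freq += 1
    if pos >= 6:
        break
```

Let's trace through this code step by step.

Initialize: freq = 0
Entering loop: for pos in range(14):
After iteration 1: pos = 0, freq = 1
After iteration 2: pos = 1, freq = 2
After iteration 3: pos = 2, freq = 3
After iteration 4: pos = 3, freq = 4
After iteration 5: pos = 4, freq = 5
After iteration 6: pos = 5, freq = 6
After iteration 7: pos = 6, freq = 7
Loop ends.

Final answer: 7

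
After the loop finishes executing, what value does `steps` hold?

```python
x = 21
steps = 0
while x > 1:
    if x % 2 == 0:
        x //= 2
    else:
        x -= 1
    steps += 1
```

Let's trace through this code step by step.

Initialize: x = 21
Initialize: steps = 0
Entering loop: while x > 1:
After iteration 1: x = 20, steps = 1
After iteration 2: x = 10, steps = 2
After iteration 3: x = 5, steps = 3
After iteration 4: x = 4, steps = 4
After iteration 5: x = 2, steps = 5
After iteration 6: x = 1, steps = 6
Loop ends.

Final answer: 6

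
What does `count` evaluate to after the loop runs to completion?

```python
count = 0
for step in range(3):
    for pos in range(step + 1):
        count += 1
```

Let's trace through this code step by step.

Initialize: count = 0
Entering loop: for step in range(3):
After iteration 1: step = 0, count = 1, pos = 0
After iteration 2: step = 1, count = 3, pos = 1
After iteration 3: step = 2, count = 6, pos = 2
Loop ends.

Final answer: 6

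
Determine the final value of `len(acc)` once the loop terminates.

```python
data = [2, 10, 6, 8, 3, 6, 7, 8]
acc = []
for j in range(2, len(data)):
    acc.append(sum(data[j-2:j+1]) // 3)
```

Let's trace through this code step by step.

Initialize: data = [2, 10, 6, 8, 3, 6, 7, 8]
Initialize: acc = []
Entering loop: for j in range(2, len(data)):
After iteration 1: j = 2, acc = [6]
After iteration 2: j = 3, acc = [6, 8]
After iteration 3: j = 4, acc = [6, 8, 5]
After iteration 4: j = 5, acc = [6, 8, 5, 5]
After iteration 5: j = 6, acc = [6, 8, 5, 5, 5]
After iteration 6: j = 7, acc = [6, 8, 5, 5, 5, 7]
Loop ends.
len(acc) = 6

Final answer: 6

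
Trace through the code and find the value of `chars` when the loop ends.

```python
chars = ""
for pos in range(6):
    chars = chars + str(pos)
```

Let's trace through this code step by step.

Initialize: chars = ''
Entering loop: for pos in range(6):
After iteration 1: pos = 0, chars = '0'
After iteration 2: pos = 1, chars = '01'
After iteration 3: pos = 2, chars = '012'
After iteration 4: pos = 3, chars = '0123'
After iteration 5: pos = 4, chars = '01234'
After iteration 6: pos = 5, chars = '012345'
Loop ends.

Final answer: '012345'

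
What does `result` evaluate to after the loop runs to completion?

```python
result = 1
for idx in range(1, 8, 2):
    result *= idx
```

Let's trace through this code step by step.

Initialize: result = 1
Entering loop: for idx in range(1, 8, 2):
After iteration 1: idx = 1, result = 1
After iteration 2: idx = 3, result = 3
After iteration 3: idx = 5, result = 15
After iteration 4: idx = 7, result = 105
Loop ends.

Final answer: 105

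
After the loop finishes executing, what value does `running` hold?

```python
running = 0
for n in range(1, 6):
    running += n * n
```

Let's trace through this code step by step.

Initialize: running = 0
Entering loop: for n in range(1, 6):
After iteration 1: n = 1, running = 1
After iteration 2: n = 2, running = 5
After iteration 3: n = 3, running = 14
After iteration 4: n = 4, running = 30
After iteration 5: n = 5, running = 55
Loop ends.

Final answer: 55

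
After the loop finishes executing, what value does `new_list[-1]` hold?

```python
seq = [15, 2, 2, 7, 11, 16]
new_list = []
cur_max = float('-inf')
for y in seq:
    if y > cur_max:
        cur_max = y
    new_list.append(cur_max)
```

Let's trace through this code step by step.

Initialize: seq = [15, 2, 2, 7, 11, 16]
Initialize: new_list = []
Initialize: cur_max = -inf
Entering loop: for y in seq:
After iteration 1: y = 15, new_list = [15], cur_max = 15
After iteration 2: y = 2, new_list = [15, 15], cur_max = 15
After iteration 3: y = 2, new_list = [15, 15, 15], cur_max = 15
After iteration 4: y = 7, new_list = [15, 15, 15, 15], cur_max = 15
After iteration 5: y = 11, new_list = [15, 15, 15, 15, 15], cur_max = 15
After iteration 6: y = 16, new_list = [15, 15, 15, 15, 15, 16], cur_max = 16
Loop ends.
new_list[-1] = 16

Final answer: 16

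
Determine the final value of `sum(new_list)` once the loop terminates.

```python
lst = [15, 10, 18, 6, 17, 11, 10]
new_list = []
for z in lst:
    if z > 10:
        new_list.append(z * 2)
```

Let's trace through this code step by step.

Initialize: lst = [15, 10, 18, 6, 17, 11, 10]
Initialize: new_list = []
Entering loop: for z in lst:
After iteration 1: z = 15, new_list = [30]
After iteration 2: z = 10, new_list = [30]
After iteration 3: z = 18, new_list = [30, 36]
After iteration 4: z = 6, new_list = [30, 36]
After iteration 5: z = 17, new_list = [30, 36, 34]
After iteration 6: z = 11, new_list = [30, 36, 34, 22]
After iteration 7: z = 10, new_list = [30, 36, 34, 22]
Loop ends.
sum(new_list) = 122

Final answer: 122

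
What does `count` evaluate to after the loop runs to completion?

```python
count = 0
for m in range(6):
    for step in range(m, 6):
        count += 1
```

Let's trace through this code step by step.

Initialize: count = 0
Entering loop: for m in range(6):
After iteration 1: m = 0, count = 6
After iteration 2: m = 1, count = 11
After iteration 3: m = 2, count = 15
After iteration 4: m = 3, count = 18
After iteration 5: m = 4, count = 20
After iteration 6: m = 5, count = 21
Loop ends.

Final answer: 21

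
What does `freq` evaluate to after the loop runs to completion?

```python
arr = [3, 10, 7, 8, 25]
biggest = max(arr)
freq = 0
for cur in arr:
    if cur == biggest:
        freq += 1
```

Let's trace through this code step by step.

Initialize: arr = [3, 10, 7, 8, 25]
Initialize: biggest = 25
Initialize: freq = 0
Entering loop: for cur in arr:
After iteration 1: cur = 3, freq = 0
After iteration 2: cur = 10, freq = 0
After iteration 3: cur = 7, freq = 0
After iteration 4: cur = 8, freq = 0
After iteration 5: cur = 25, freq = 1
Loop ends.

Final answer: 1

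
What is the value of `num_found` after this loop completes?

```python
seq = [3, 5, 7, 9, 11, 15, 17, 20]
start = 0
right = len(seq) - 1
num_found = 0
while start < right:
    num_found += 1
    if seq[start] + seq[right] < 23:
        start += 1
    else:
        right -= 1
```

Let's trace through this code step by step.

Initialize: seq = [3, 5, 7, 9, 11, 15, 17, 20]
Initialize: start = 0
Initialize: right = 7
Initialize: num_found = 0
Entering loop: while start < right:
After iteration 1: start = 0, right = 6, num_found = 1
After iteration 2: start = 1, right = 6, num_found = 2
After iteration 3: start = 2, right = 6, num_found = 3
After iteration 4: start = 2, right = 5, num_found = 4
After iteration 5: start = 3, right = 5, num_found = 5
After iteration 6: start = 3, right = 4, num_found = 6
After iteration 7: start = 4, right = 4, num_found = 7
Loop ends.

Final answer: 7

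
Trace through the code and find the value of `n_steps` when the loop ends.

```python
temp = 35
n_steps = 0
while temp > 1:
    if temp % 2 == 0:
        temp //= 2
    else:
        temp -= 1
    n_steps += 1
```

Let's trace through this code step by step.

Initialize: temp = 35
Initialize: n_steps = 0
Entering loop: while temp > 1:
After iteration 1: temp = 34, n_steps = 1
After iteration 2: temp = 17, n_steps = 2
After iteration 3: temp = 16, n_steps = 3
After iteration 4: temp = 8, n_steps = 4
After iteration 5: temp = 4, n_steps = 5
After iteration 6: temp = 2, n_steps = 6
After iteration 7: temp = 1, n_steps = 7
Loop ends.

Final answer: 7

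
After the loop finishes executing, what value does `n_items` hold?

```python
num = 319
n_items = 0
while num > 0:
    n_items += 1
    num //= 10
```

Let's trace through this code step by step.

Initialize: num = 319
Initialize: n_items = 0
Entering loop: while num > 0:
After iteration 1: num = 31, n_items = 1
After iteration 2: num = 3, n_items = 2
After iteration 3: num = 0, n_items = 3
Loop ends.

Final answer: 3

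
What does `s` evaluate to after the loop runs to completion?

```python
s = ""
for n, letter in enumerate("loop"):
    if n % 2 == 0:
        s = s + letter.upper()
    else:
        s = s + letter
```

Let's trace through this code step by step.

Initialize: s = ''
Entering loop: for n, letter in enumerate("loop"):
After iteration 1: n = 0, letter = 'l', s = 'L'
After iteration 2: n = 1, letter = 'o', s = 'Lo'
After iteration 3: n = 2, letter = 'o', s = 'LoO'
After iteration 4: n = 3, letter = 'p', s = 'LoOp'
Loop ends.

Final answer: 'LoOp'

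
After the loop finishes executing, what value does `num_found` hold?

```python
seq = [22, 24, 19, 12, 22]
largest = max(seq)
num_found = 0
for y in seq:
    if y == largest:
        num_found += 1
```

Let's trace through this code step by step.

Initialize: seq = [22, 24, 19, 12, 22]
Initialize: largest = 24
Initialize: num_found = 0
Entering loop: for y in seq:
After iteration 1: y = 22, num_found = 0
After iteration 2: y = 24, num_found = 1
After iteration 3: y = 19, num_found = 1
After iteration 4: y = 12, num_found = 1
After iteration 5: y = 22, num_found = 1
Loop ends.

Final answer: 1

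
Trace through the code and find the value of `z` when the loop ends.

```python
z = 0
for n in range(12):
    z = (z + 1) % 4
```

Let's trace through this code step by step.

Initialize: z = 0
Entering loop: for n in range(12):
After iteration 1: n = 0, z = 1
After iteration 2: n = 1, z = 2
After iteration 3: n = 2, z = 3
After iteration 4: n = 3, z = 0
After iteration 5: n = 4, z = 1
After iteration 6: n = 5, z = 2
After iteration 7: n = 6, z = 3
After iteration 8: n = 7, z = 0
After iteration 9: n = 8, z = 1
After iteration 10: n = 9, z = 2
After iteration 11: n = 10, z = 3
After iteration 12: n = 11, z = 0
Loop ends.

Final answer: 0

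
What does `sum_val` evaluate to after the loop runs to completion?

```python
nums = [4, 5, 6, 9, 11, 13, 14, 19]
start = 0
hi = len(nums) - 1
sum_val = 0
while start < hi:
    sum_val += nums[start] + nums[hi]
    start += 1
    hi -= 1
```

Let's trace through this code step by step.

Initialize: nums = [4, 5, 6, 9, 11, 13, 14, 19]
Initialize: start = 0
Initialize: hi = 7
Initialize: sum_val = 0
Entering loop: while start < hi:
After iteration 1: start = 1, hi = 6, sum_val = 23
After iteration 2: start = 2, hi = 5, sum_val = 42
After iteration 3: start = 3, hi = 4, sum_val = 61
After iteration 4: start = 4, hi = 3, sum_val = 81
Loop ends.

Final answer: 81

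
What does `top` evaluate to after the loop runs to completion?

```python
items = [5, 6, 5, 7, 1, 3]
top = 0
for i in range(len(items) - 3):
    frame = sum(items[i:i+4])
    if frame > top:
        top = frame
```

Let's trace through this code step by step.

Initialize: items = [5, 6, 5, 7, 1, 3]
Initialize: top = 0
Entering loop: for i in range(len(items) - 3):
After iteration 1: i = 0, top = 23, frame = 23
After iteration 2: i = 1, top = 23, frame = 19
After iteration 3: i = 2, top = 23, frame = 16
Loop ends.

Final answer: 23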